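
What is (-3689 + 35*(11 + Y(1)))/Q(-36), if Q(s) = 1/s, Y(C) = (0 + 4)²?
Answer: 98784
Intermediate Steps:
Y(C) = 16 (Y(C) = 4² = 16)
(-3689 + 35*(11 + Y(1)))/Q(-36) = (-3689 + 35*(11 + 16))/(1/(-36)) = (-3689 + 35*27)/(-1/36) = (-3689 + 945)*(-36) = -2744*(-36) = 98784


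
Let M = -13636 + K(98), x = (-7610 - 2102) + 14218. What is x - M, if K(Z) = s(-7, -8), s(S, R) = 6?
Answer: 18136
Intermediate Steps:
K(Z) = 6
x = 4506 (x = -9712 + 14218 = 4506)
M = -13630 (M = -13636 + 6 = -13630)
x - M = 4506 - 1*(-13630) = 4506 + 13630 = 18136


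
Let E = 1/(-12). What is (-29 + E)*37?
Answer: -12913/12 ≈ -1076.1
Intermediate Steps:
E = -1/12 ≈ -0.083333
(-29 + E)*37 = (-29 - 1/12)*37 = -349/12*37 = -12913/12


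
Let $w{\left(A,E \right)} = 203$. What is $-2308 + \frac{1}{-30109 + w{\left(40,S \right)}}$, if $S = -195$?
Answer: $- \frac{69023049}{29906} \approx -2308.0$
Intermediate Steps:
$-2308 + \frac{1}{-30109 + w{\left(40,S \right)}} = -2308 + \frac{1}{-30109 + 203} = -2308 + \frac{1}{-29906} = -2308 - \frac{1}{29906} = - \frac{69023049}{29906}$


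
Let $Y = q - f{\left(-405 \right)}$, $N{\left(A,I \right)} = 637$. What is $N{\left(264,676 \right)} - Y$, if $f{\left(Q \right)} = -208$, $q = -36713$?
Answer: $37142$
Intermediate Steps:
$Y = -36505$ ($Y = -36713 - -208 = -36713 + 208 = -36505$)
$N{\left(264,676 \right)} - Y = 637 - -36505 = 637 + 36505 = 37142$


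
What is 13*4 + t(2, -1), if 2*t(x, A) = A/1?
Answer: 103/2 ≈ 51.500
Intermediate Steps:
t(x, A) = A/2 (t(x, A) = (A/1)/2 = (A*1)/2 = A/2)
13*4 + t(2, -1) = 13*4 + (½)*(-1) = 52 - ½ = 103/2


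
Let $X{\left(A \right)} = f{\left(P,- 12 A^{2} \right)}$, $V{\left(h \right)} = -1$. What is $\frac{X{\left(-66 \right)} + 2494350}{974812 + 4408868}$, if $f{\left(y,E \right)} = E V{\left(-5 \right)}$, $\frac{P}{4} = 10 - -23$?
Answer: $\frac{424437}{897280} \approx 0.47303$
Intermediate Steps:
$P = 132$ ($P = 4 \left(10 - -23\right) = 4 \left(10 + 23\right) = 4 \cdot 33 = 132$)
$f{\left(y,E \right)} = - E$ ($f{\left(y,E \right)} = E \left(-1\right) = - E$)
$X{\left(A \right)} = 12 A^{2}$ ($X{\left(A \right)} = - \left(-12\right) A^{2} = 12 A^{2}$)
$\frac{X{\left(-66 \right)} + 2494350}{974812 + 4408868} = \frac{12 \left(-66\right)^{2} + 2494350}{974812 + 4408868} = \frac{12 \cdot 4356 + 2494350}{5383680} = \left(52272 + 2494350\right) \frac{1}{5383680} = 2546622 \cdot \frac{1}{5383680} = \frac{424437}{897280}$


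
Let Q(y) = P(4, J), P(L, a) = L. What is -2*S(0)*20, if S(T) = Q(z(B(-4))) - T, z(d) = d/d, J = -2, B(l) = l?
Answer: -160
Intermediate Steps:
z(d) = 1
Q(y) = 4
S(T) = 4 - T
-2*S(0)*20 = -2*(4 - 1*0)*20 = -2*(4 + 0)*20 = -2*4*20 = -8*20 = -160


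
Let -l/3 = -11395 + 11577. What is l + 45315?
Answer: 44769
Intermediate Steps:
l = -546 (l = -3*(-11395 + 11577) = -3*182 = -546)
l + 45315 = -546 + 45315 = 44769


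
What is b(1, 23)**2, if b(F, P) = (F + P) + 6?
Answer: 900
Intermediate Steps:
b(F, P) = 6 + F + P
b(1, 23)**2 = (6 + 1 + 23)**2 = 30**2 = 900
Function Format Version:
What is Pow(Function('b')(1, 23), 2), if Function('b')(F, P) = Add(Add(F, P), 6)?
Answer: 900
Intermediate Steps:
Function('b')(F, P) = Add(6, F, P)
Pow(Function('b')(1, 23), 2) = Pow(Add(6, 1, 23), 2) = Pow(30, 2) = 900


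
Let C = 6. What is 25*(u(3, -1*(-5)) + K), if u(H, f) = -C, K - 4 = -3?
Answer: -125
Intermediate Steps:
K = 1 (K = 4 - 3 = 1)
u(H, f) = -6 (u(H, f) = -1*6 = -6)
25*(u(3, -1*(-5)) + K) = 25*(-6 + 1) = 25*(-5) = -125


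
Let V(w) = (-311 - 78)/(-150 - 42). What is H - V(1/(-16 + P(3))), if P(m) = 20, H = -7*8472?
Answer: -11386757/192 ≈ -59306.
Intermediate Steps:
H = -59304
V(w) = 389/192 (V(w) = -389/(-192) = -389*(-1/192) = 389/192)
H - V(1/(-16 + P(3))) = -59304 - 1*389/192 = -59304 - 389/192 = -11386757/192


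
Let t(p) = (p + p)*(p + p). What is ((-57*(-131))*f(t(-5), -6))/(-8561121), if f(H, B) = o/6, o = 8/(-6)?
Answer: 4978/25683363 ≈ 0.00019382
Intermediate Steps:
o = -4/3 (o = 8*(-1/6) = -4/3 ≈ -1.3333)
t(p) = 4*p**2 (t(p) = (2*p)*(2*p) = 4*p**2)
f(H, B) = -2/9 (f(H, B) = -4/3/6 = -4/3*1/6 = -2/9)
((-57*(-131))*f(t(-5), -6))/(-8561121) = (-57*(-131)*(-2/9))/(-8561121) = (7467*(-2/9))*(-1/8561121) = -4978/3*(-1/8561121) = 4978/25683363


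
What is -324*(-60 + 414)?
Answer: -114696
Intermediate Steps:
-324*(-60 + 414) = -324*354 = -114696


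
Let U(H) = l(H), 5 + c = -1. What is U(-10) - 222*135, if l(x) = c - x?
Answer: -29966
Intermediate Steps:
c = -6 (c = -5 - 1 = -6)
l(x) = -6 - x
U(H) = -6 - H
U(-10) - 222*135 = (-6 - 1*(-10)) - 222*135 = (-6 + 10) - 29970 = 4 - 29970 = -29966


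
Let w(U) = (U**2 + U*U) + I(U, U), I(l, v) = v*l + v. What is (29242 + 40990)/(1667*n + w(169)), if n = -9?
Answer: 70232/70849 ≈ 0.99129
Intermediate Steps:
I(l, v) = v + l*v (I(l, v) = l*v + v = v + l*v)
w(U) = 2*U**2 + U*(1 + U) (w(U) = (U**2 + U*U) + U*(1 + U) = (U**2 + U**2) + U*(1 + U) = 2*U**2 + U*(1 + U))
(29242 + 40990)/(1667*n + w(169)) = (29242 + 40990)/(1667*(-9) + 169*(1 + 3*169)) = 70232/(-15003 + 169*(1 + 507)) = 70232/(-15003 + 169*508) = 70232/(-15003 + 85852) = 70232/70849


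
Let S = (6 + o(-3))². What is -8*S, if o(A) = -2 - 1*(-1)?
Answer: -200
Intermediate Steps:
o(A) = -1 (o(A) = -2 + 1 = -1)
S = 25 (S = (6 - 1)² = 5² = 25)
-8*S = -8*25 = -200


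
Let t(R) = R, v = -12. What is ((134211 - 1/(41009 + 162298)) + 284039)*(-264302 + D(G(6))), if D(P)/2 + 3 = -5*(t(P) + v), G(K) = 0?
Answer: -22464738558452812/203307 ≈ -1.1050e+11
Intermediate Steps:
D(P) = 114 - 10*P (D(P) = -6 + 2*(-5*(P - 12)) = -6 + 2*(-5*(-12 + P)) = -6 + 2*(60 - 5*P) = -6 + (120 - 10*P) = 114 - 10*P)
((134211 - 1/(41009 + 162298)) + 284039)*(-264302 + D(G(6))) = ((134211 - 1/(41009 + 162298)) + 284039)*(-264302 + (114 - 10*0)) = ((134211 - 1/203307) + 284039)*(-264302 + (114 + 0)) = ((134211 - 1*1/203307) + 284039)*(-264302 + 114) = ((134211 - 1/203307) + 284039)*(-264188) = (27286035776/203307 + 284039)*(-264188) = (85033152749/203307)*(-264188) = -22464738558452812/203307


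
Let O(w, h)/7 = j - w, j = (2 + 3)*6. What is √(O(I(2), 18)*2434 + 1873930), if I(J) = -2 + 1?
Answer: 2*√600527 ≈ 1549.9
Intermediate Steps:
j = 30 (j = 5*6 = 30)
I(J) = -1
O(w, h) = 210 - 7*w (O(w, h) = 7*(30 - w) = 210 - 7*w)
√(O(I(2), 18)*2434 + 1873930) = √((210 - 7*(-1))*2434 + 1873930) = √((210 + 7)*2434 + 1873930) = √(217*2434 + 1873930) = √(528178 + 1873930) = √2402108 = 2*√600527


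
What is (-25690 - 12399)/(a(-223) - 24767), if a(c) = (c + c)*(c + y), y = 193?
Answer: 38089/11387 ≈ 3.3450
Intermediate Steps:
a(c) = 2*c*(193 + c) (a(c) = (c + c)*(c + 193) = (2*c)*(193 + c) = 2*c*(193 + c))
(-25690 - 12399)/(a(-223) - 24767) = (-25690 - 12399)/(2*(-223)*(193 - 223) - 24767) = -38089/(2*(-223)*(-30) - 24767) = -38089/(13380 - 24767) = -38089/(-11387) = -38089*(-1/11387) = 38089/11387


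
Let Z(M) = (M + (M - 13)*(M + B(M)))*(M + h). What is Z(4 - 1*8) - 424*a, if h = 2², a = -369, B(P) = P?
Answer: 156456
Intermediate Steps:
h = 4
Z(M) = (4 + M)*(M + 2*M*(-13 + M)) (Z(M) = (M + (M - 13)*(M + M))*(M + 4) = (M + (-13 + M)*(2*M))*(4 + M) = (M + 2*M*(-13 + M))*(4 + M) = (4 + M)*(M + 2*M*(-13 + M)))
Z(4 - 1*8) - 424*a = (4 - 1*8)*(-100 - 17*(4 - 1*8) + 2*(4 - 1*8)²) - 424*(-369) = (4 - 8)*(-100 - 17*(4 - 8) + 2*(4 - 8)²) + 156456 = -4*(-100 - 17*(-4) + 2*(-4)²) + 156456 = -4*(-100 + 68 + 2*16) + 156456 = -4*(-100 + 68 + 32) + 156456 = -4*0 + 156456 = 0 + 156456 = 156456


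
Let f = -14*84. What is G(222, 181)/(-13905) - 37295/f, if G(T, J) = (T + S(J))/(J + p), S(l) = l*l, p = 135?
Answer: 13652891341/430610040 ≈ 31.706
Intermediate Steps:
S(l) = l**2
f = -1176
G(T, J) = (T + J**2)/(135 + J) (G(T, J) = (T + J**2)/(J + 135) = (T + J**2)/(135 + J))
G(222, 181)/(-13905) - 37295/f = ((222 + 181**2)/(135 + 181))/(-13905) - 37295/(-1176) = ((222 + 32761)/316)*(-1/13905) - 37295*(-1/1176) = ((1/316)*32983)*(-1/13905) + 37295/1176 = (32983/316)*(-1/13905) + 37295/1176 = -32983/4393980 + 37295/1176 = 13652891341/430610040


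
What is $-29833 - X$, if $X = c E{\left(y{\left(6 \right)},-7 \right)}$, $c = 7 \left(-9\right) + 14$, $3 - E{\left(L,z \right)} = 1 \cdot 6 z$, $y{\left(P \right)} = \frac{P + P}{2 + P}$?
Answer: $-27628$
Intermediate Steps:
$y{\left(P \right)} = \frac{2 P}{2 + P}$
$E{\left(L,z \right)} = 3 - 6 z$ ($E{\left(L,z \right)} = 3 - 1 \cdot 6 z = 3 - 6 z$)
$c = -49$ ($c = -63 + 14 = -49$)
$X = -2205$ ($X = - 49 \left(3 - -42\right) = - 49 \left(3 + 42\right) = \left(-49\right) 45 = -2205$)
$-29833 - X = -29833 - -2205 = -29833 + 2205 = -27628$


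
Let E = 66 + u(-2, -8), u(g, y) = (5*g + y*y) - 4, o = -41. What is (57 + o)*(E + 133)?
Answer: 3984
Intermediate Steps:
u(g, y) = -4 + y² + 5*g (u(g, y) = (5*g + y²) - 4 = (y² + 5*g) - 4 = -4 + y² + 5*g)
E = 116 (E = 66 + (-4 + (-8)² + 5*(-2)) = 66 + (-4 + 64 - 10) = 66 + 50 = 116)
(57 + o)*(E + 133) = (57 - 41)*(116 + 133) = 16*249 = 3984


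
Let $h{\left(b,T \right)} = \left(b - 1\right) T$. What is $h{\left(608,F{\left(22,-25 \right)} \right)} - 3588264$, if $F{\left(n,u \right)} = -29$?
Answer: $-3605867$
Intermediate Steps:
$h{\left(b,T \right)} = T \left(-1 + b\right)$ ($h{\left(b,T \right)} = \left(-1 + b\right) T = T \left(-1 + b\right)$)
$h{\left(608,F{\left(22,-25 \right)} \right)} - 3588264 = - 29 \left(-1 + 608\right) - 3588264 = \left(-29\right) 607 - 3588264 = -17603 - 3588264 = -3605867$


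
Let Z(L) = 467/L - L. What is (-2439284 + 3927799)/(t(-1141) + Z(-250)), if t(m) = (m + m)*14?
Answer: -372128750/7924967 ≈ -46.956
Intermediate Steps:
Z(L) = -L + 467/L
t(m) = 28*m (t(m) = (2*m)*14 = 28*m)
(-2439284 + 3927799)/(t(-1141) + Z(-250)) = (-2439284 + 3927799)/(28*(-1141) + (-1*(-250) + 467/(-250))) = 1488515/(-31948 + (250 + 467*(-1/250))) = 1488515/(-31948 + (250 - 467/250)) = 1488515/(-31948 + 62033/250) = 1488515/(-7924967/250) = 1488515*(-250/7924967) = -372128750/7924967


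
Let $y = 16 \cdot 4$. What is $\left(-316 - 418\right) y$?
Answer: $-46976$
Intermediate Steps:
$y = 64$
$\left(-316 - 418\right) y = \left(-316 - 418\right) 64 = \left(-734\right) 64 = -46976$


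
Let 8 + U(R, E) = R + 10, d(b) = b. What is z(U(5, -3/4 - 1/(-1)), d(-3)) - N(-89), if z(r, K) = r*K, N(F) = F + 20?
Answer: 48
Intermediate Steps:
N(F) = 20 + F
U(R, E) = 2 + R (U(R, E) = -8 + (R + 10) = -8 + (10 + R) = 2 + R)
z(r, K) = K*r
z(U(5, -3/4 - 1/(-1)), d(-3)) - N(-89) = -3*(2 + 5) - (20 - 89) = -3*7 - 1*(-69) = -21 + 69 = 48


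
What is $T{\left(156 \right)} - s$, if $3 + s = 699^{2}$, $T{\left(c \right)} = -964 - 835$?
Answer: $-490397$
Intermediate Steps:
$T{\left(c \right)} = -1799$ ($T{\left(c \right)} = -964 - 835 = -1799$)
$s = 488598$ ($s = -3 + 699^{2} = -3 + 488601 = 488598$)
$T{\left(156 \right)} - s = -1799 - 488598 = -490397$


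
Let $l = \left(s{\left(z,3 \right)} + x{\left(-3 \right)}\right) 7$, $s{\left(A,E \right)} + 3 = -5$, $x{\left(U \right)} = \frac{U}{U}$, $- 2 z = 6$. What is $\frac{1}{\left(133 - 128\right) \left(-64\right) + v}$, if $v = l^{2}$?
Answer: $\frac{1}{2081} \approx 0.00048054$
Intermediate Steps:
$z = -3$ ($z = \left(- \frac{1}{2}\right) 6 = -3$)
$x{\left(U \right)} = 1$
$s{\left(A,E \right)} = -8$ ($s{\left(A,E \right)} = -3 - 5 = -8$)
$l = -49$ ($l = \left(-8 + 1\right) 7 = \left(-7\right) 7 = -49$)
$v = 2401$ ($v = \left(-49\right)^{2} = 2401$)
$\frac{1}{\left(133 - 128\right) \left(-64\right) + v} = \frac{1}{\left(133 - 128\right) \left(-64\right) + 2401} = \frac{1}{5 \left(-64\right) + 2401} = \frac{1}{-320 + 2401} = \frac{1}{2081}$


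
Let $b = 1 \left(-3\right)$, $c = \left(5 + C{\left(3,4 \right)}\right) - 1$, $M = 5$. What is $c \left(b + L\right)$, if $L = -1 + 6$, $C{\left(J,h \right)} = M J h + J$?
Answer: $134$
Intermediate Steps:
$C{\left(J,h \right)} = J + 5 J h$ ($C{\left(J,h \right)} = 5 J h + J = J + 5 J h$)
$L = 5$
$c = 67$ ($c = \left(5 + 3 \left(1 + 5 \cdot 4\right)\right) - 1 = \left(5 + 3 \left(1 + 20\right)\right) - 1 = \left(5 + 3 \cdot 21\right) - 1 = \left(5 + 63\right) - 1 = 68 - 1 = 67$)
$b = -3$
$c \left(b + L\right) = 67 \left(-3 + 5\right) = 67 \cdot 2 = 134$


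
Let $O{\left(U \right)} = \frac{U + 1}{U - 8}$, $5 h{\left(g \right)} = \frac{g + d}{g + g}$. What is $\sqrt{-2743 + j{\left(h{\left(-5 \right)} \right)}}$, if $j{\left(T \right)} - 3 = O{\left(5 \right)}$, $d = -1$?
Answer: $i \sqrt{2742} \approx 52.364 i$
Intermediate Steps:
$h{\left(g \right)} = \frac{-1 + g}{10 g}$ ($h{\left(g \right)} = \frac{\left(g - 1\right) \frac{1}{g + g}}{5} = \frac{\left(-1 + g\right) \frac{1}{2 g}}{5} = \frac{\frac{1}{2} \frac{1}{g} \left(-1 + g\right)}{5} = \frac{-1 + g}{10 g}$)
$O{\left(U \right)} = \frac{1 + U}{-8 + U}$
$j{\left(T \right)} = 1$ ($j{\left(T \right)} = 3 + \frac{1 + 5}{-8 + 5} = 3 + \frac{1}{-3} \cdot 6 = 3 - 2 = 1$)
$\sqrt{-2743 + j{\left(h{\left(-5 \right)} \right)}} = \sqrt{-2743 + 1} = \sqrt{-2742} = i \sqrt{2742}$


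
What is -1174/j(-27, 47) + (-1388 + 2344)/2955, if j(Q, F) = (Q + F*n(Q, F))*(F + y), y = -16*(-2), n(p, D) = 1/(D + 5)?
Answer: 282882908/316784865 ≈ 0.89298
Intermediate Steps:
n(p, D) = 1/(5 + D)
y = 32
j(Q, F) = (32 + F)*(Q + F/(5 + F)) (j(Q, F) = (Q + F/(5 + F))*(F + 32) = (Q + F/(5 + F))*(32 + F) = (32 + F)*(Q + F/(5 + F)))
-1174/j(-27, 47) + (-1388 + 2344)/2955 = -1174*(5 + 47)/(47**2 + 32*47 - 27*(5 + 47)*(32 + 47)) + (-1388 + 2344)/2955 = -1174*52/(2209 + 1504 - 27*52*79) + 956*(1/2955) = -1174*52/(2209 + 1504 - 110916) + 956/2955 = -1174/((1/52)*(-107203)) + 956/2955 = -1174/(-107203/52) + 956/2955 = -1174*(-52/107203) + 956/2955 = 61048/107203 + 956/2955 = 282882908/316784865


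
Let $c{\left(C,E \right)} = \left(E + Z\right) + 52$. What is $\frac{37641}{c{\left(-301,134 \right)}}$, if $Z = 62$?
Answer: $\frac{37641}{248} \approx 151.78$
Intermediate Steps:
$c{\left(C,E \right)} = 114 + E$ ($c{\left(C,E \right)} = \left(E + 62\right) + 52 = \left(62 + E\right) + 52 = 114 + E$)
$\frac{37641}{c{\left(-301,134 \right)}} = \frac{37641}{114 + 134} = \frac{37641}{248}$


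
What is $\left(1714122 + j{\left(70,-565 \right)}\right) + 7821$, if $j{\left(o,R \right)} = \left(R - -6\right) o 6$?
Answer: $1487163$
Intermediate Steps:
$j{\left(o,R \right)} = 6 o \left(6 + R\right)$ ($j{\left(o,R \right)} = \left(R + 6\right) o 6 = \left(6 + R\right) o 6 = o \left(6 + R\right) 6 = 6 o \left(6 + R\right)$)
$\left(1714122 + j{\left(70,-565 \right)}\right) + 7821 = \left(1714122 + 6 \cdot 70 \left(6 - 565\right)\right) + 7821 = \left(1714122 + 6 \cdot 70 \left(-559\right)\right) + 7821 = \left(1714122 - 234780\right) + 7821 = 1479342 + 7821 = 1487163$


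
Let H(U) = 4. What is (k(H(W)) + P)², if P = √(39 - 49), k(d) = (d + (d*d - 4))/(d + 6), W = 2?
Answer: -186/25 + 16*I*√10/5 ≈ -7.44 + 10.119*I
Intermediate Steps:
k(d) = (-4 + d + d²)/(6 + d) (k(d) = (d + (d² - 4))/(6 + d) = (d + (-4 + d²))/(6 + d) = (-4 + d + d²)/(6 + d))
P = I*√10 (P = √(-10) = I*√10 ≈ 3.1623*I)
(k(H(W)) + P)² = ((-4 + 4 + 4²)/(6 + 4) + I*√10)² = ((-4 + 4 + 16)/10 + I*√10)² = ((⅒)*16 + I*√10)² = (8/5 + I*√10)²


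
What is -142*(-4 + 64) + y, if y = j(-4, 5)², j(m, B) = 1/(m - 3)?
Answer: -417479/49 ≈ -8520.0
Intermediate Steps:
j(m, B) = 1/(-3 + m)
y = 1/49 (y = (1/(-3 - 4))² = (1/(-7))² = (-⅐)² = 1/49 ≈ 0.020408)
-142*(-4 + 64) + y = -142*(-4 + 64) + 1/49 = -142*60 + 1/49 = -8520 + 1/49 = -417479/49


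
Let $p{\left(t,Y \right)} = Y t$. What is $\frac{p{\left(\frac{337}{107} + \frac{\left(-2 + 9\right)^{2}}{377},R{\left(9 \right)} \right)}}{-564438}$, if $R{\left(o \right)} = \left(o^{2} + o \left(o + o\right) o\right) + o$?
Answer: $- \frac{34131336}{3794810747} \approx -0.0089942$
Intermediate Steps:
$R{\left(o \right)} = o + o^{2} + 2 o^{3}$ ($R{\left(o \right)} = \left(o^{2} + o 2 o o\right) + o = \left(o^{2} + 2 o^{2} o\right) + o = \left(o^{2} + 2 o^{3}\right) + o = o + o^{2} + 2 o^{3}$)
$\frac{p{\left(\frac{337}{107} + \frac{\left(-2 + 9\right)^{2}}{377},R{\left(9 \right)} \right)}}{-564438} = \frac{9 \left(1 + 9 + 2 \cdot 9^{2}\right) \left(\frac{337}{107} + \frac{\left(-2 + 9\right)^{2}}{377}\right)}{-564438} = 9 \left(1 + 9 + 2 \cdot 81\right) \left(337 \cdot \frac{1}{107} + 7^{2} \cdot \frac{1}{377}\right) \left(- \frac{1}{564438}\right) = 9 \left(1 + 9 + 162\right) \left(\frac{337}{107} + 49 \cdot \frac{1}{377}\right) \left(- \frac{1}{564438}\right) = 9 \cdot 172 \left(\frac{337}{107} + \frac{49}{377}\right) \left(- \frac{1}{564438}\right) = 1548 \cdot \frac{132292}{40339} \left(- \frac{1}{564438}\right) = \frac{204788016}{40339} \left(- \frac{1}{564438}\right) = - \frac{34131336}{3794810747}$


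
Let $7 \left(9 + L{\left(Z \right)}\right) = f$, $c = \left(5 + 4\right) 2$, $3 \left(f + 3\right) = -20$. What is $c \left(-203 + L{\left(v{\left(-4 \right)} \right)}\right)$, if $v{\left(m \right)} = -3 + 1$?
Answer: $- \frac{26886}{7} \approx -3840.9$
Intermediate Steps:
$f = - \frac{29}{3}$ ($f = -3 + \frac{1}{3} \left(-20\right) = -3 - \frac{20}{3} = - \frac{29}{3} \approx -9.6667$)
$c = 18$ ($c = 9 \cdot 2 = 18$)
$v{\left(m \right)} = -2$
$L{\left(Z \right)} = - \frac{218}{21}$ ($L{\left(Z \right)} = -9 + \frac{1}{7} \left(- \frac{29}{3}\right) = -9 - \frac{29}{21} = - \frac{218}{21}$)
$c \left(-203 + L{\left(v{\left(-4 \right)} \right)}\right) = 18 \left(-203 - \frac{218}{21}\right) = 18 \left(- \frac{4481}{21}\right) = - \frac{26886}{7}$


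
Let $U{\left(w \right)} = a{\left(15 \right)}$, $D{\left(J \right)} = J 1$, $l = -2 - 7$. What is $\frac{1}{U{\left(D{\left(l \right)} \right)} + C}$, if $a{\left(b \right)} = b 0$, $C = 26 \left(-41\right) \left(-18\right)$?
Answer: $\frac{1}{19188} \approx 5.2116 \cdot 10^{-5}$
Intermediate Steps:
$C = 19188$ ($C = \left(-1066\right) \left(-18\right) = 19188$)
$l = -9$ ($l = -2 - 7 = -9$)
$D{\left(J \right)} = J$
$a{\left(b \right)} = 0$
$U{\left(w \right)} = 0$
$\frac{1}{U{\left(D{\left(l \right)} \right)} + C} = \frac{1}{0 + 19188} = \frac{1}{19188}$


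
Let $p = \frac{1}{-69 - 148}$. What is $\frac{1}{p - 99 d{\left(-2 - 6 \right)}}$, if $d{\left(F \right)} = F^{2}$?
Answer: $- \frac{217}{1374913} \approx -0.00015783$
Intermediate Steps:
$p = - \frac{1}{217}$ ($p = \frac{1}{-217} = - \frac{1}{217} \approx -0.0046083$)
$\frac{1}{p - 99 d{\left(-2 - 6 \right)}} = \frac{1}{- \frac{1}{217} - 99 \left(-2 - 6\right)^{2}} = \frac{1}{- \frac{1}{217} - 99 \left(-8\right)^{2}} = \frac{1}{- \frac{1}{217} - 6336} = \frac{1}{- \frac{1374913}{217}} = - \frac{217}{1374913}$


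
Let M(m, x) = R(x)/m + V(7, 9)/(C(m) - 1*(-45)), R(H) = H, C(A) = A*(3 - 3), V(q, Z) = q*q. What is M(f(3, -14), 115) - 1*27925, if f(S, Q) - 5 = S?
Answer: -10047433/360 ≈ -27910.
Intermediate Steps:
V(q, Z) = q**2
C(A) = 0 (C(A) = A*0 = 0)
f(S, Q) = 5 + S
M(m, x) = 49/45 + x/m (M(m, x) = x/m + 7**2/(0 - 1*(-45)) = x/m + 49/(0 + 45) = x/m + 49/45 = 49/45 + x/m)
M(f(3, -14), 115) - 1*27925 = (49/45 + 115/(5 + 3)) - 1*27925 = (49/45 + 115/8) - 27925 = 5567/360 - 27925 = -10047433/360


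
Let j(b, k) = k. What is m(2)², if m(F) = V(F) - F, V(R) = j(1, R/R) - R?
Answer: 9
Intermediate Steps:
V(R) = 1 - R (V(R) = R/R - R = 1 - R)
m(F) = 1 - 2*F (m(F) = (1 - F) - F = 1 - 2*F)
m(2)² = (1 - 2*2)² = (1 - 4)² = (-3)² = 9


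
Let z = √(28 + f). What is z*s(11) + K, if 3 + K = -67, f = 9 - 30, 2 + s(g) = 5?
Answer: -70 + 3*√7 ≈ -62.063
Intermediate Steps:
s(g) = 3 (s(g) = -2 + 5 = 3)
f = -21
K = -70 (K = -3 - 67 = -70)
z = √7 (z = √(28 - 21) = √7 ≈ 2.6458)
z*s(11) + K = √7*3 - 70 = 3*√7 - 70 = -70 + 3*√7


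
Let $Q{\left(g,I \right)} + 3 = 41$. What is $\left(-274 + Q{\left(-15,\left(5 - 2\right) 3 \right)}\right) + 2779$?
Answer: $2543$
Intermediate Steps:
$Q{\left(g,I \right)} = 38$ ($Q{\left(g,I \right)} = -3 + 41 = 38$)
$\left(-274 + Q{\left(-15,\left(5 - 2\right) 3 \right)}\right) + 2779 = \left(-274 + 38\right) + 2779 = -236 + 2779 = 2543$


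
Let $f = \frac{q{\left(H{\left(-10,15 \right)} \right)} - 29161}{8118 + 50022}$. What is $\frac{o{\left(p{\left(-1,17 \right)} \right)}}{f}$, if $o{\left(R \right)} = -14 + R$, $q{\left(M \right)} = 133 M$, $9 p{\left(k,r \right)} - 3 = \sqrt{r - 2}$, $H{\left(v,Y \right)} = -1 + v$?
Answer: $\frac{66215}{2552} - \frac{1615 \sqrt{15}}{7656} \approx 25.129$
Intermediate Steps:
$p{\left(k,r \right)} = \frac{1}{3} + \frac{\sqrt{-2 + r}}{9}$ ($p{\left(k,r \right)} = \frac{1}{3} + \frac{\sqrt{r - 2}}{9} = \frac{1}{3} + \frac{\sqrt{-2 + r}}{9}$)
$f = - \frac{2552}{4845}$ ($f = \frac{133 \left(-1 - 10\right) - 29161}{8118 + 50022} = \frac{133 \left(-11\right) - 29161}{58140} = \left(-1463 - 29161\right) \frac{1}{58140} = \left(-30624\right) \frac{1}{58140} = - \frac{2552}{4845} \approx -0.52673$)
$\frac{o{\left(p{\left(-1,17 \right)} \right)}}{f} = \frac{-14 + \left(\frac{1}{3} + \frac{\sqrt{-2 + 17}}{9}\right)}{- \frac{2552}{4845}} = \left(-14 + \left(\frac{1}{3} + \frac{\sqrt{15}}{9}\right)\right) \left(- \frac{4845}{2552}\right) = \left(- \frac{41}{3} + \frac{\sqrt{15}}{9}\right) \left(- \frac{4845}{2552}\right) = \frac{66215}{2552} - \frac{1615 \sqrt{15}}{7656}$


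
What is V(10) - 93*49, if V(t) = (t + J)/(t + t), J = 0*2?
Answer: -9113/2 ≈ -4556.5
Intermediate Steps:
J = 0
V(t) = ½ (V(t) = (t + 0)/(t + t) = t/((2*t)) = t*(1/(2*t)) = ½)
V(10) - 93*49 = ½ - 93*49 = ½ - 4557 = -9113/2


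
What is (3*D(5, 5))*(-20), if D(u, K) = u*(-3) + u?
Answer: 600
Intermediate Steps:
D(u, K) = -2*u (D(u, K) = -3*u + u = -2*u)
(3*D(5, 5))*(-20) = (3*(-2*5))*(-20) = (3*(-10))*(-20) = -30*(-20) = 600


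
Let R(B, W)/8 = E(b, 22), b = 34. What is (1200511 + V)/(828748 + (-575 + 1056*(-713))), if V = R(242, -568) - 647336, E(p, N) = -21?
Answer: 553007/75245 ≈ 7.3494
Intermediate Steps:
R(B, W) = -168 (R(B, W) = 8*(-21) = -168)
V = -647504 (V = -168 - 647336 = -647504)
(1200511 + V)/(828748 + (-575 + 1056*(-713))) = (1200511 - 647504)/(828748 + (-575 + 1056*(-713))) = 553007/(828748 + (-575 - 752928)) = 553007/(828748 - 753503) = 553007/75245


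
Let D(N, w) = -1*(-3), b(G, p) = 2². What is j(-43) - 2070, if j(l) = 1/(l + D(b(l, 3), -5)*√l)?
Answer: -107641/52 - 3*I*√43/2236 ≈ -2070.0 - 0.008798*I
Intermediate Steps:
b(G, p) = 4
D(N, w) = 3
j(l) = 1/(l + 3*√l)
j(-43) - 2070 = 1/(-43 + 3*√(-43)) - 2070 = 1/(-43 + 3*(I*√43)) - 2070 = 1/(-43 + 3*I*√43) - 2070 = -2070 + 1/(-43 + 3*I*√43)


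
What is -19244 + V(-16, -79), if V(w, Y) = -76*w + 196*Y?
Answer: -33512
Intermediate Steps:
-19244 + V(-16, -79) = -19244 + (-76*(-16) + 196*(-79)) = -19244 + (1216 - 15484) = -19244 - 14268 = -33512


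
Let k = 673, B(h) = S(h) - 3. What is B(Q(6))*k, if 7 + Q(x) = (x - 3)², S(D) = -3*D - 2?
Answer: -7403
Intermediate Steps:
S(D) = -2 - 3*D
Q(x) = -7 + (-3 + x)² (Q(x) = -7 + (x - 3)² = -7 + (-3 + x)²)
B(h) = -5 - 3*h (B(h) = (-2 - 3*h) - 3 = -5 - 3*h)
B(Q(6))*k = (-5 - 3*(-7 + (-3 + 6)²))*673 = (-5 - 3*(-7 + 3²))*673 = (-5 - 3*(-7 + 9))*673 = (-5 - 3*2)*673 = (-5 - 6)*673 = -11*673 = -7403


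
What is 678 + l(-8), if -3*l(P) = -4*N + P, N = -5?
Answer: 674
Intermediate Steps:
l(P) = -20/3 - P/3 (l(P) = -(-4*(-5) + P)/3 = -(20 + P)/3 = -20/3 - P/3)
678 + l(-8) = 678 + (-20/3 - ⅓*(-8)) = 678 + (-20/3 + 8/3) = 678 - 4 = 674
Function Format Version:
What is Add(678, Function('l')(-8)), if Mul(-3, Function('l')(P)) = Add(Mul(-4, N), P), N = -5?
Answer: 674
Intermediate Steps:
Function('l')(P) = Add(Rational(-20, 3), Mul(Rational(-1, 3), P)) (Function('l')(P) = Mul(Rational(-1, 3), Add(Mul(-4, -5), P)) = Mul(Rational(-1, 3), Add(20, P)) = Add(Rational(-20, 3), Mul(Rational(-1, 3), P)))
Add(678, Function('l')(-8)) = Add(678, Add(Rational(-20, 3), Mul(Rational(-1, 3), -8))) = Add(678, Add(Rational(-20, 3), Rational(8, 3))) = Add(678, -4) = 674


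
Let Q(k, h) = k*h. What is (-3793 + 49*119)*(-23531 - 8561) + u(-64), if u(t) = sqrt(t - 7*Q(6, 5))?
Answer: -65403496 + I*sqrt(274) ≈ -6.5404e+7 + 16.553*I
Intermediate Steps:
Q(k, h) = h*k
u(t) = sqrt(-210 + t) (u(t) = sqrt(t - 35*6) = sqrt(t - 7*30) = sqrt(t - 210) = sqrt(-210 + t))
(-3793 + 49*119)*(-23531 - 8561) + u(-64) = (-3793 + 49*119)*(-23531 - 8561) + sqrt(-210 - 64) = (-3793 + 5831)*(-32092) + sqrt(-274) = 2038*(-32092) + I*sqrt(274) = -65403496 + I*sqrt(274)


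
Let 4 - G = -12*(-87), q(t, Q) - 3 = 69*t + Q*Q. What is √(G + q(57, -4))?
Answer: 4*√182 ≈ 53.963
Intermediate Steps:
q(t, Q) = 3 + Q² + 69*t (q(t, Q) = 3 + (69*t + Q*Q) = 3 + (69*t + Q²) = 3 + (Q² + 69*t) = 3 + Q² + 69*t)
G = -1040 (G = 4 - (-12)*(-87) = 4 - 1*1044 = 4 - 1044 = -1040)
√(G + q(57, -4)) = √(-1040 + (3 + (-4)² + 69*57)) = √(-1040 + (3 + 16 + 3933)) = √(-1040 + 3952) = √2912 = 4*√182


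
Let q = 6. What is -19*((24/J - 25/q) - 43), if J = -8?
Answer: 5719/6 ≈ 953.17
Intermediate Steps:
-19*((24/J - 25/q) - 43) = -19*((24/(-8) - 25/6) - 43) = -19*((24*(-⅛) - 25*⅙) - 43) = -19*((-3 - 25/6) - 43) = -19*(-43/6 - 43) = -19*(-301/6) = 5719/6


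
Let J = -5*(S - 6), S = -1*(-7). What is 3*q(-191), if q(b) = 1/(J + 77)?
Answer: 1/24 ≈ 0.041667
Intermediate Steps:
S = 7
J = -5 (J = -5*(7 - 6) = -5*1 = -5)
q(b) = 1/72 (q(b) = 1/(-5 + 77) = 1/72)
3*q(-191) = 3*(1/72) = 1/24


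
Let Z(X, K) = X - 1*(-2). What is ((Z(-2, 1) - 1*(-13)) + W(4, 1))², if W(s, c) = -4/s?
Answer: 144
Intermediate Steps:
Z(X, K) = 2 + X (Z(X, K) = X + 2 = 2 + X)
((Z(-2, 1) - 1*(-13)) + W(4, 1))² = (((2 - 2) - 1*(-13)) - 4/4)² = ((0 + 13) - 4*¼)² = (13 - 1)² = 12² = 144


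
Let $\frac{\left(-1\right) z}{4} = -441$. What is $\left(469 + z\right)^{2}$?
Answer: $4986289$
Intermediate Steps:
$z = 1764$ ($z = \left(-4\right) \left(-441\right) = 1764$)
$\left(469 + z\right)^{2} = \left(469 + 1764\right)^{2} = 2233^{2} = 4986289$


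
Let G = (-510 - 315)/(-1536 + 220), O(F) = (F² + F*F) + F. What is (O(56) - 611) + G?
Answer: 7524397/1316 ≈ 5717.6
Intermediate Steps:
O(F) = F + 2*F² (O(F) = (F² + F²) + F = 2*F² + F = F + 2*F²)
G = 825/1316 (G = -825/(-1316) = -825*(-1/1316) = 825/1316 ≈ 0.62690)
(O(56) - 611) + G = (56*(1 + 2*56) - 611) + 825/1316 = (56*(1 + 112) - 611) + 825/1316 = (56*113 - 611) + 825/1316 = (6328 - 611) + 825/1316 = 5717 + 825/1316 = 7524397/1316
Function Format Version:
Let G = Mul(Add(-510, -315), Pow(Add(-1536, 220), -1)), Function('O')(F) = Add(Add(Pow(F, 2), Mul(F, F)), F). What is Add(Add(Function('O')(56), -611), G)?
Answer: Rational(7524397, 1316) ≈ 5717.6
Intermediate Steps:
Function('O')(F) = Add(F, Mul(2, Pow(F, 2))) (Function('O')(F) = Add(Add(Pow(F, 2), Pow(F, 2)), F) = Add(Mul(2, Pow(F, 2)), F) = Add(F, Mul(2, Pow(F, 2))))
G = Rational(825, 1316) (G = Mul(-825, Pow(-1316, -1)) = Mul(-825, Rational(-1, 1316)) = Rational(825, 1316) ≈ 0.62690)
Add(Add(Function('O')(56), -611), G) = Add(Add(Mul(56, Add(1, Mul(2, 56))), -611), Rational(825, 1316)) = Add(Add(Mul(56, Add(1, 112)), -611), Rational(825, 1316)) = Add(Add(Mul(56, 113), -611), Rational(825, 1316)) = Add(Add(6328, -611), Rational(825, 1316)) = Add(5717, Rational(825, 1316)) = Rational(7524397, 1316)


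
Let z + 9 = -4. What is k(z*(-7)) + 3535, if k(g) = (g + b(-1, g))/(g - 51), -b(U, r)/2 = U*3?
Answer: 141497/40 ≈ 3537.4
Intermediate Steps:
z = -13 (z = -9 - 4 = -13)
b(U, r) = -6*U (b(U, r) = -2*U*3 = -6*U)
k(g) = (6 + g)/(-51 + g) (k(g) = (g - 6*(-1))/(g - 51) = (g + 6)/(-51 + g) = (6 + g)/(-51 + g))
k(z*(-7)) + 3535 = (6 - 13*(-7))/(-51 - 13*(-7)) + 3535 = (6 + 91)/(-51 + 91) + 3535 = 97/40 + 3535 = 141497/40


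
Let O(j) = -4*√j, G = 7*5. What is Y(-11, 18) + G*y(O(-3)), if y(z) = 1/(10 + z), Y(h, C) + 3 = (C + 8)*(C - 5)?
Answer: 24965/74 + 35*I*√3/37 ≈ 337.36 + 1.6384*I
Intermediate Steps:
G = 35
Y(h, C) = -3 + (-5 + C)*(8 + C) (Y(h, C) = -3 + (C + 8)*(C - 5) = -3 + (8 + C)*(-5 + C) = -3 + (-5 + C)*(8 + C))
Y(-11, 18) + G*y(O(-3)) = (-43 + 18² + 3*18) + 35/(10 - 4*I*√3) = (-43 + 324 + 54) + 35/(10 - 4*I*√3) = 335 + 35/(10 - 4*I*√3)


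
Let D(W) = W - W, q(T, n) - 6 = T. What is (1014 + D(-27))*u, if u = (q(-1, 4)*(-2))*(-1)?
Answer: 10140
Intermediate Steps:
q(T, n) = 6 + T
D(W) = 0
u = 10 (u = ((6 - 1)*(-2))*(-1) = (5*(-2))*(-1) = -10*(-1) = 10)
(1014 + D(-27))*u = (1014 + 0)*10 = 1014*10 = 10140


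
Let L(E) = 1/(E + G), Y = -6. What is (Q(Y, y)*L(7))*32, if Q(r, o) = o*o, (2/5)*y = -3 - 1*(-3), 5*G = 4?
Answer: 0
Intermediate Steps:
G = ⅘ (G = (⅕)*4 = ⅘ ≈ 0.80000)
L(E) = 1/(⅘ + E) (L(E) = 1/(E + ⅘) = 1/(⅘ + E))
y = 0 (y = 5*(-3 - 1*(-3))/2 = 5*(-3 + 3)/2 = (5/2)*0 = 0)
Q(r, o) = o²
(Q(Y, y)*L(7))*32 = (0²*(5/(4 + 5*7)))*32 = (0*(5/(4 + 35)))*32 = (0*(5/39))*32 = 0*32 = 0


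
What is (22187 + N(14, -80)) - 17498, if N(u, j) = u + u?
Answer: 4717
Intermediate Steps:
N(u, j) = 2*u
(22187 + N(14, -80)) - 17498 = (22187 + 2*14) - 17498 = (22187 + 28) - 17498 = 22215 - 17498 = 4717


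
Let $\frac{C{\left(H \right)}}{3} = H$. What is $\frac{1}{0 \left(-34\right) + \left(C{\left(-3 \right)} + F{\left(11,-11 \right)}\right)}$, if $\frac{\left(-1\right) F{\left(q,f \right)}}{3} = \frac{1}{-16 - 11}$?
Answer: $- \frac{9}{80} \approx -0.1125$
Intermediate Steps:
$F{\left(q,f \right)} = \frac{1}{9}$ ($F{\left(q,f \right)} = - \frac{3}{-16 - 11} = - \frac{3}{-27} = \left(-3\right) \left(- \frac{1}{27}\right) = \frac{1}{9}$)
$C{\left(H \right)} = 3 H$
$\frac{1}{0 \left(-34\right) + \left(C{\left(-3 \right)} + F{\left(11,-11 \right)}\right)} = \frac{1}{0 \left(-34\right) + \left(3 \left(-3\right) + \frac{1}{9}\right)} = \frac{1}{0 + \left(-9 + \frac{1}{9}\right)} = \frac{1}{0 - \frac{80}{9}} = \frac{1}{- \frac{80}{9}} = - \frac{9}{80}$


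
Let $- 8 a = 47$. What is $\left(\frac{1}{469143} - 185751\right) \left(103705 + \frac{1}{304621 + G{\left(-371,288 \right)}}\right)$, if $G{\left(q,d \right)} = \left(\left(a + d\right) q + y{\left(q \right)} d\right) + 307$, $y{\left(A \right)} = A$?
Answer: $- \frac{6753470563126230577616}{350587279899} \approx -1.9263 \cdot 10^{10}$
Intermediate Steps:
$a = - \frac{47}{8}$ ($a = \left(- \frac{1}{8}\right) 47 = - \frac{47}{8} \approx -5.875$)
$G{\left(q,d \right)} = 307 + d q + q \left(- \frac{47}{8} + d\right)$ ($G{\left(q,d \right)} = \left(\left(- \frac{47}{8} + d\right) q + q d\right) + 307 = \left(q \left(- \frac{47}{8} + d\right) + d q\right) + 307 = \left(d q + q \left(- \frac{47}{8} + d\right)\right) + 307 = 307 + d q + q \left(- \frac{47}{8} + d\right)$)
$\left(\frac{1}{469143} - 185751\right) \left(103705 + \frac{1}{304621 + G{\left(-371,288 \right)}}\right) = \left(\frac{1}{469143} - 185751\right) \left(103705 + \frac{1}{304621 + \left(307 - - \frac{17437}{8} + 2 \cdot 288 \left(-371\right)\right)}\right) = \left(\frac{1}{469143} - 185751\right) \left(103705 + \frac{1}{304621 + \left(307 + \frac{17437}{8} - 213696\right)}\right) = - \frac{87143781392 \left(103705 + \frac{1}{304621 - \frac{1689675}{8}}\right)}{469143} = - \frac{87143781392 \left(103705 + \frac{1}{\frac{747293}{8}}\right)}{469143} = - \frac{87143781392 \left(103705 + \frac{8}{747293}\right)}{469143} = \left(- \frac{87143781392}{469143}\right) \frac{77498020573}{747293} = - \frac{6753470563126230577616}{350587279899}$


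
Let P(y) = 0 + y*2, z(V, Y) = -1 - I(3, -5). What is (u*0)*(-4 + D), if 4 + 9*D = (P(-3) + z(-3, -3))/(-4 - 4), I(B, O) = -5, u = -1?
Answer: 0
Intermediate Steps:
z(V, Y) = 4 (z(V, Y) = -1 - 1*(-5) = -1 + 5 = 4)
P(y) = 2*y (P(y) = 0 + 2*y = 2*y)
D = -5/12 (D = -4/9 + ((2*(-3) + 4)/(-4 - 4))/9 = -4/9 + ((-6 + 4)/(-8))/9 = -4/9 + (-2*(-1/8))/9 = -4/9 + (1/9)*(1/4) = -4/9 + 1/36 = -5/12 ≈ -0.41667)
(u*0)*(-4 + D) = (-1*0)*(-4 - 5/12) = 0*(-53/12) = 0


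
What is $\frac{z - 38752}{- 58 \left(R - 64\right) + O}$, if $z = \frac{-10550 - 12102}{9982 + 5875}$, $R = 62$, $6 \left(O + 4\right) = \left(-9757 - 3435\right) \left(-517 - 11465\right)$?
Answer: $- \frac{153628279}{104436326838} \approx -0.001471$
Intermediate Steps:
$O = 26344420$ ($O = -4 + \frac{\left(-9757 - 3435\right) \left(-517 - 11465\right)}{6} = -4 + \frac{\left(-13192\right) \left(-11982\right)}{6} = -4 + \frac{1}{6} \cdot 158066544 = -4 + 26344424 = 26344420$)
$z = - \frac{22652}{15857} \approx -1.4285$
$\frac{z - 38752}{- 58 \left(R - 64\right) + O} = \frac{- \frac{22652}{15857} - 38752}{- 58 \left(62 - 64\right) + 26344420} = - \frac{614513116}{15857 \left(\left(-58\right) \left(-2\right) + 26344420\right)} = - \frac{614513116}{15857 \left(116 + 26344420\right)} = - \frac{614513116}{15857 \cdot 26344536} = \left(- \frac{614513116}{15857}\right) \frac{1}{26344536} = - \frac{153628279}{104436326838}$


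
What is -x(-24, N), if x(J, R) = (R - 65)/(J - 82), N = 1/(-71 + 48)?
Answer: -748/1219 ≈ -0.61362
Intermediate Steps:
N = -1/23 (N = 1/(-23) = -1/23 ≈ -0.043478)
x(J, R) = (-65 + R)/(-82 + J)
-x(-24, N) = -(-65 - 1/23)/(-82 - 24) = -(-1496)/((-106)*23) = -(-1)*(-1496)/(106*23) = -1*748/1219 = -748/1219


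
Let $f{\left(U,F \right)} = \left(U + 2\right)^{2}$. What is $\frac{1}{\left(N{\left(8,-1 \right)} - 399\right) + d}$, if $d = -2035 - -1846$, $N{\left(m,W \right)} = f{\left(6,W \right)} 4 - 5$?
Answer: $- \frac{1}{337} \approx -0.0029674$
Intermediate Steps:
$f{\left(U,F \right)} = \left(2 + U\right)^{2}$
$N{\left(m,W \right)} = 251$ ($N{\left(m,W \right)} = \left(2 + 6\right)^{2} \cdot 4 - 5 = 8^{2} \cdot 4 - 5 = 64 \cdot 4 - 5 = 256 - 5 = 251$)
$d = -189$ ($d = -2035 + 1846 = -189$)
$\frac{1}{\left(N{\left(8,-1 \right)} - 399\right) + d} = \frac{1}{\left(251 - 399\right) - 189} = \frac{1}{-148 - 189} = \frac{1}{-337} = - \frac{1}{337}$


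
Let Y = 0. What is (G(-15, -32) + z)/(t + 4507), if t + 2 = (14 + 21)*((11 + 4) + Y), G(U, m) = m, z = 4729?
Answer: 4697/5030 ≈ 0.93380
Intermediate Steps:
t = 523 (t = -2 + (14 + 21)*((11 + 4) + 0) = -2 + 35*(15 + 0) = -2 + 35*15 = -2 + 525 = 523)
(G(-15, -32) + z)/(t + 4507) = (-32 + 4729)/(523 + 4507) = 4697/5030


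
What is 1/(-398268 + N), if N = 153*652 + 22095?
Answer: -1/276417 ≈ -3.6177e-6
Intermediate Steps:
N = 121851 (N = 99756 + 22095 = 121851)
1/(-398268 + N) = 1/(-398268 + 121851) = 1/(-276417) = -1/276417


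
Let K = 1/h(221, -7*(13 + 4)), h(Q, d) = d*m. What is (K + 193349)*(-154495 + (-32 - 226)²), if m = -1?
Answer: -2023163227292/119 ≈ -1.7001e+10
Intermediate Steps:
h(Q, d) = -d (h(Q, d) = d*(-1) = -d)
K = 1/119 (K = 1/(-(-7)*(13 + 4)) = 1/(-(-7)*17) = 1/(-1*(-119)) = 1/119 ≈ 0.0084034)
(K + 193349)*(-154495 + (-32 - 226)²) = (1/119 + 193349)*(-154495 + (-32 - 226)²) = 23008532*(-154495 + (-258)²)/119 = 23008532*(-154495 + 66564)/119 = (23008532/119)*(-87931) = -2023163227292/119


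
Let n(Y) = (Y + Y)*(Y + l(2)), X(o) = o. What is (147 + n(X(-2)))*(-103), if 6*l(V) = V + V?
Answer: -47071/3 ≈ -15690.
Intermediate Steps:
l(V) = V/3 (l(V) = (V + V)/6 = (2*V)/6 = V/3)
n(Y) = 2*Y*(⅔ + Y) (n(Y) = (Y + Y)*(Y + (⅓)*2) = (2*Y)*(Y + ⅔) = (2*Y)*(⅔ + Y) = 2*Y*(⅔ + Y))
(147 + n(X(-2)))*(-103) = (147 + (⅔)*(-2)*(2 + 3*(-2)))*(-103) = (147 + (⅔)*(-2)*(2 - 6))*(-103) = (147 + (⅔)*(-2)*(-4))*(-103) = (147 + 16/3)*(-103) = (457/3)*(-103) = -47071/3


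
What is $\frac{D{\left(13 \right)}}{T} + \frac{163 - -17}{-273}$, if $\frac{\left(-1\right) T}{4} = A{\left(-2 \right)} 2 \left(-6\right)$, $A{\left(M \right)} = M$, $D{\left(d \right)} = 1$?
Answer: $- \frac{5851}{8736} \approx -0.66976$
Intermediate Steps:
$T = -96$ ($T = - 4 \left(-2\right) 2 \left(-6\right) = - 4 \left(\left(-4\right) \left(-6\right)\right) = \left(-4\right) 24 = -96$)
$\frac{D{\left(13 \right)}}{T} + \frac{163 - -17}{-273} = 1 \frac{1}{-96} + \frac{163 - -17}{-273} = 1 \left(- \frac{1}{96}\right) + \left(163 + 17\right) \left(- \frac{1}{273}\right) = - \frac{1}{96} + 180 \left(- \frac{1}{273}\right) = - \frac{1}{96} - \frac{60}{91} = - \frac{5851}{8736}$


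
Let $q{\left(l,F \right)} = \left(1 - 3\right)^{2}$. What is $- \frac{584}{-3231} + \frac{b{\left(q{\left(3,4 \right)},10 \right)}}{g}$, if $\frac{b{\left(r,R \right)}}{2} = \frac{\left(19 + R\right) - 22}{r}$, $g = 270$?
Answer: $\frac{37553}{193860} \approx 0.19371$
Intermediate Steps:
$q{\left(l,F \right)} = 4$ ($q{\left(l,F \right)} = \left(-2\right)^{2} = 4$)
$b{\left(r,R \right)} = \frac{2 \left(-3 + R\right)}{r}$ ($b{\left(r,R \right)} = 2 \frac{\left(19 + R\right) - 22}{r} = 2 \frac{-3 + R}{r} = \frac{2 \left(-3 + R\right)}{r}$)
$- \frac{584}{-3231} + \frac{b{\left(q{\left(3,4 \right)},10 \right)}}{g} = - \frac{584}{-3231} + \frac{2 \cdot \frac{1}{4} \left(-3 + 10\right)}{270} = \left(-584\right) \left(- \frac{1}{3231}\right) + 2 \cdot \frac{1}{4} \cdot 7 \cdot \frac{1}{270} = \frac{584}{3231} + \frac{7}{2} \cdot \frac{1}{270} = \frac{584}{3231} + \frac{7}{540} = \frac{37553}{193860}$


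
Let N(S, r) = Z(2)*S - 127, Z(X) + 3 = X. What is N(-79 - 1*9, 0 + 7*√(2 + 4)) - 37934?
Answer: -37973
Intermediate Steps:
Z(X) = -3 + X
N(S, r) = -127 - S (N(S, r) = (-3 + 2)*S - 127 = -S - 127 = -127 - S)
N(-79 - 1*9, 0 + 7*√(2 + 4)) - 37934 = (-127 - (-79 - 1*9)) - 37934 = (-127 - (-79 - 9)) - 37934 = (-127 - 1*(-88)) - 37934 = (-127 + 88) - 37934 = -39 - 37934 = -37973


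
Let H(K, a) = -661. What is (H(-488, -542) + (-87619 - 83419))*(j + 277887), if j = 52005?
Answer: -56642126508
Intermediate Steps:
(H(-488, -542) + (-87619 - 83419))*(j + 277887) = (-661 + (-87619 - 83419))*(52005 + 277887) = (-661 - 171038)*329892 = -171699*329892 = -56642126508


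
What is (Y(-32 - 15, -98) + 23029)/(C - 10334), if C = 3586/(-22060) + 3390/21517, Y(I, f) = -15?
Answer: -5461970385140/2452595346621 ≈ -2.2270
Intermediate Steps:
C = -1188281/237332510 (C = 3586*(-1/22060) + 3390*(1/21517) = -1793/11030 + 3390/21517 = -1188281/237332510 ≈ -0.0050068)
(Y(-32 - 15, -98) + 23029)/(C - 10334) = (-15 + 23029)/(-1188281/237332510 - 10334) = 23014/(-2452595346621/237332510) = 23014*(-237332510/2452595346621) = -5461970385140/2452595346621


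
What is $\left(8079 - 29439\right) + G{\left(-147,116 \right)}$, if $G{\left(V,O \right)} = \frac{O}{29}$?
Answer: $-21356$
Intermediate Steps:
$G{\left(V,O \right)} = \frac{O}{29}$ ($G{\left(V,O \right)} = O \frac{1}{29} = \frac{O}{29}$)
$\left(8079 - 29439\right) + G{\left(-147,116 \right)} = \left(8079 - 29439\right) + \frac{1}{29} \cdot 116 = -21360 + 4 = -21356$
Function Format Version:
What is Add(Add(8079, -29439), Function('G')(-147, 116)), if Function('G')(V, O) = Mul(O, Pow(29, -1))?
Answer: -21356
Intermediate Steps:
Function('G')(V, O) = Mul(Rational(1, 29), O) (Function('G')(V, O) = Mul(O, Rational(1, 29)) = Mul(Rational(1, 29), O))
Add(Add(8079, -29439), Function('G')(-147, 116)) = Add(Add(8079, -29439), Mul(Rational(1, 29), 116)) = Add(-21360, 4) = -21356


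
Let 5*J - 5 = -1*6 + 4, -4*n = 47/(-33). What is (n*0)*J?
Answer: 0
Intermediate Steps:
n = 47/132 (n = -47/(4*(-33)) = -47*(-1)/(4*33) = -1/4*(-47/33) = 47/132 ≈ 0.35606)
J = 3/5 (J = 1 + (-1*6 + 4)/5 = 1 + (-6 + 4)/5 = 1 + (1/5)*(-2) = 1 - 2/5 = 3/5 ≈ 0.60000)
(n*0)*J = ((47/132)*0)*(3/5) = 0*(3/5) = 0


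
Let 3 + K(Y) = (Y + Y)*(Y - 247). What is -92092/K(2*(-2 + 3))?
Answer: 92092/983 ≈ 93.685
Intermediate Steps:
K(Y) = -3 + 2*Y*(-247 + Y) (K(Y) = -3 + (Y + Y)*(Y - 247) = -3 + (2*Y)*(-247 + Y) = -3 + 2*Y*(-247 + Y))
-92092/K(2*(-2 + 3)) = -92092/(-3 - 988*(-2 + 3) + 2*(2*(-2 + 3))²) = -92092/(-3 - 988 + 2*(2*1)²) = -92092/(-3 - 494*2 + 2*2²) = -92092/(-3 - 988 + 2*4) = -92092/(-3 - 988 + 8) = -92092/(-983) = -92092*(-1/983) = 92092/983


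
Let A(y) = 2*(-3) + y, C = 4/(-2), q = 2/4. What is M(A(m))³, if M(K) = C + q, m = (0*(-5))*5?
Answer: -27/8 ≈ -3.3750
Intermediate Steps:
q = ½ (q = 2*(¼) = ½ ≈ 0.50000)
C = -2 (C = 4*(-½) = -2)
m = 0 (m = 0*5 = 0)
A(y) = -6 + y
M(K) = -3/2 (M(K) = -2 + ½ = -3/2)
M(A(m))³ = (-3/2)³ = -27/8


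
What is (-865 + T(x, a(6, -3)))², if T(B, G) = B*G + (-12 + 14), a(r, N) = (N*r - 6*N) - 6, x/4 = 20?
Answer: 1803649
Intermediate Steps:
x = 80 (x = 4*20 = 80)
a(r, N) = -6 - 6*N + N*r (a(r, N) = (-6*N + N*r) - 6 = -6 - 6*N + N*r)
T(B, G) = 2 + B*G (T(B, G) = B*G + 2 = 2 + B*G)
(-865 + T(x, a(6, -3)))² = (-865 + (2 + 80*(-6 - 6*(-3) - 3*6)))² = (-865 + (2 + 80*(-6 + 18 - 18)))² = (-865 + (2 + 80*(-6)))² = (-865 + (2 - 480))² = (-865 - 478)² = (-1343)² = 1803649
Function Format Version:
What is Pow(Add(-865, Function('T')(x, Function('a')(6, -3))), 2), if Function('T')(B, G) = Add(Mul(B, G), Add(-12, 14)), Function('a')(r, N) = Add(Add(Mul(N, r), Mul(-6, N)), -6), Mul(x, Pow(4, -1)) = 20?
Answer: 1803649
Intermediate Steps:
x = 80 (x = Mul(4, 20) = 80)
Function('a')(r, N) = Add(-6, Mul(-6, N), Mul(N, r)) (Function('a')(r, N) = Add(Add(Mul(-6, N), Mul(N, r)), -6) = Add(-6, Mul(-6, N), Mul(N, r)))
Function('T')(B, G) = Add(2, Mul(B, G)) (Function('T')(B, G) = Add(Mul(B, G), 2) = Add(2, Mul(B, G)))
Pow(Add(-865, Function('T')(x, Function('a')(6, -3))), 2) = Pow(Add(-865, Add(2, Mul(80, Add(-6, Mul(-6, -3), Mul(-3, 6))))), 2) = Pow(Add(-865, Add(2, Mul(80, Add(-6, 18, -18)))), 2) = Pow(Add(-865, Add(2, Mul(80, -6))), 2) = Pow(Add(-865, Add(2, -480)), 2) = Pow(Add(-865, -478), 2) = Pow(-1343, 2) = 1803649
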